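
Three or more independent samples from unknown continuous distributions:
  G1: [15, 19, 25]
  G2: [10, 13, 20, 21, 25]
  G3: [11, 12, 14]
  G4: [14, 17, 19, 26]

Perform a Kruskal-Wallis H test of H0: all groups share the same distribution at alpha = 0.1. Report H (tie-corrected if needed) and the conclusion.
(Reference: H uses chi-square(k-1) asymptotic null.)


Step 1: Combine all N = 15 observations and assign midranks.
sorted (value, group, rank): (10,G2,1), (11,G3,2), (12,G3,3), (13,G2,4), (14,G3,5.5), (14,G4,5.5), (15,G1,7), (17,G4,8), (19,G1,9.5), (19,G4,9.5), (20,G2,11), (21,G2,12), (25,G1,13.5), (25,G2,13.5), (26,G4,15)
Step 2: Sum ranks within each group.
R_1 = 30 (n_1 = 3)
R_2 = 41.5 (n_2 = 5)
R_3 = 10.5 (n_3 = 3)
R_4 = 38 (n_4 = 4)
Step 3: H = 12/(N(N+1)) * sum(R_i^2/n_i) - 3(N+1)
     = 12/(15*16) * (30^2/3 + 41.5^2/5 + 10.5^2/3 + 38^2/4) - 3*16
     = 0.050000 * 1042.2 - 48
     = 4.110000.
Step 4: Ties present; correction factor C = 1 - 18/(15^3 - 15) = 0.994643. Corrected H = 4.110000 / 0.994643 = 4.132136.
Step 5: Under H0, H ~ chi^2(3); p-value = 0.247545.
Step 6: alpha = 0.1. fail to reject H0.

H = 4.1321, df = 3, p = 0.247545, fail to reject H0.


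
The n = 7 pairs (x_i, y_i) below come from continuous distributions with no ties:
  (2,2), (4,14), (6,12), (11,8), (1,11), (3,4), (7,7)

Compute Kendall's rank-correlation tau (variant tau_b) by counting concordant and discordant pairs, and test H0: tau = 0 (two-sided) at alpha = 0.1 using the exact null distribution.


Step 1: Enumerate the 21 unordered pairs (i,j) with i<j and classify each by sign(x_j-x_i) * sign(y_j-y_i).
  (1,2):dx=+2,dy=+12->C; (1,3):dx=+4,dy=+10->C; (1,4):dx=+9,dy=+6->C; (1,5):dx=-1,dy=+9->D
  (1,6):dx=+1,dy=+2->C; (1,7):dx=+5,dy=+5->C; (2,3):dx=+2,dy=-2->D; (2,4):dx=+7,dy=-6->D
  (2,5):dx=-3,dy=-3->C; (2,6):dx=-1,dy=-10->C; (2,7):dx=+3,dy=-7->D; (3,4):dx=+5,dy=-4->D
  (3,5):dx=-5,dy=-1->C; (3,6):dx=-3,dy=-8->C; (3,7):dx=+1,dy=-5->D; (4,5):dx=-10,dy=+3->D
  (4,6):dx=-8,dy=-4->C; (4,7):dx=-4,dy=-1->C; (5,6):dx=+2,dy=-7->D; (5,7):dx=+6,dy=-4->D
  (6,7):dx=+4,dy=+3->C
Step 2: C = 12, D = 9, total pairs = 21.
Step 3: tau = (C - D)/(n(n-1)/2) = (12 - 9)/21 = 0.142857.
Step 4: Exact two-sided p-value (enumerate n! = 5040 permutations of y under H0): p = 0.772619.
Step 5: alpha = 0.1. fail to reject H0.

tau_b = 0.1429 (C=12, D=9), p = 0.772619, fail to reject H0.


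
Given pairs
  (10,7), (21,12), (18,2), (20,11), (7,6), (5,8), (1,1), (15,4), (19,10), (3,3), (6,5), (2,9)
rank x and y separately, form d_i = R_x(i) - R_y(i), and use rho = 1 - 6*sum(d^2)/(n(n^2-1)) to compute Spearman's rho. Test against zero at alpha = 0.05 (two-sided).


Step 1: Rank x and y separately (midranks; no ties here).
rank(x): 10->7, 21->12, 18->9, 20->11, 7->6, 5->4, 1->1, 15->8, 19->10, 3->3, 6->5, 2->2
rank(y): 7->7, 12->12, 2->2, 11->11, 6->6, 8->8, 1->1, 4->4, 10->10, 3->3, 5->5, 9->9
Step 2: d_i = R_x(i) - R_y(i); compute d_i^2.
  (7-7)^2=0, (12-12)^2=0, (9-2)^2=49, (11-11)^2=0, (6-6)^2=0, (4-8)^2=16, (1-1)^2=0, (8-4)^2=16, (10-10)^2=0, (3-3)^2=0, (5-5)^2=0, (2-9)^2=49
sum(d^2) = 130.
Step 3: rho = 1 - 6*130 / (12*(12^2 - 1)) = 1 - 780/1716 = 0.545455.
Step 4: Under H0, t = rho * sqrt((n-2)/(1-rho^2)) = 2.0580 ~ t(10).
Step 5: Two-sided p-value from the t-distribution with 10 df = 0.066612.
Step 6: alpha = 0.05. fail to reject H0.

rho = 0.5455, p = 0.066612, fail to reject H0 at alpha = 0.05.


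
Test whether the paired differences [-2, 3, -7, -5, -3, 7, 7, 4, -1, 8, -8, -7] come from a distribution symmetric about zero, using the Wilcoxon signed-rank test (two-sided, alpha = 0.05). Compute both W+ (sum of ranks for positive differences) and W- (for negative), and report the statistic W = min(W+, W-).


Step 1: Drop any zero differences (none here) and take |d_i|.
|d| = [2, 3, 7, 5, 3, 7, 7, 4, 1, 8, 8, 7]
Step 2: Midrank |d_i| (ties get averaged ranks).
ranks: |2|->2, |3|->3.5, |7|->8.5, |5|->6, |3|->3.5, |7|->8.5, |7|->8.5, |4|->5, |1|->1, |8|->11.5, |8|->11.5, |7|->8.5
Step 3: Attach original signs; sum ranks with positive sign and with negative sign.
W+ = 3.5 + 8.5 + 8.5 + 5 + 11.5 = 37
W- = 2 + 8.5 + 6 + 3.5 + 1 + 11.5 + 8.5 = 41
(Check: W+ + W- = 78 should equal n(n+1)/2 = 78.)
Step 4: Test statistic W = min(W+, W-) = 37.
Step 5: Ties in |d|, so use the tie-corrected normal approximation.
        E[W] = n(n+1)/4 = 12*13/4 = 39.
        Tie groups: |d|=3 (t=2), |d|=7 (t=4), |d|=8 (t=2); sum(t^3 - t) = 72.
        Var[W] = n(n+1)(2n+1)/24 - sum(t^3-t)/48 = 3900/24 - 72/48 = 161.
        z = (W - E[W]) / sqrt(Var[W]) = (37 - 39) / 12.6886 = -0.1576.
        Two-sided p = 2*Phi(z) = 0.874755.
Step 6: alpha = 0.05. fail to reject H0.

W+ = 37, W- = 41, W = min = 37, p = 0.874755, fail to reject H0.


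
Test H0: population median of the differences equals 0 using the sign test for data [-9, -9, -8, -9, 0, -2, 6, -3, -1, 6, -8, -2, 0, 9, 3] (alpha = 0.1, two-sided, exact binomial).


Step 1: Discard zero differences. Original n = 15; n_eff = number of nonzero differences = 13.
Nonzero differences (with sign): -9, -9, -8, -9, -2, +6, -3, -1, +6, -8, -2, +9, +3
Step 2: Count signs: positive = 4, negative = 9.
Step 3: Under H0: P(positive) = 0.5, so the number of positives S ~ Bin(13, 0.5).
Step 4: Two-sided exact p-value = sum of Bin(13,0.5) probabilities at or below the observed probability = 0.266846.
Step 5: alpha = 0.1. fail to reject H0.

n_eff = 13, pos = 4, neg = 9, p = 0.266846, fail to reject H0.


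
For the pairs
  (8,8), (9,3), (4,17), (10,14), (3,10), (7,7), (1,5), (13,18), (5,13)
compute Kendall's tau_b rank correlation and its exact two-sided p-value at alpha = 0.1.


Step 1: Enumerate the 36 unordered pairs (i,j) with i<j and classify each by sign(x_j-x_i) * sign(y_j-y_i).
  (1,2):dx=+1,dy=-5->D; (1,3):dx=-4,dy=+9->D; (1,4):dx=+2,dy=+6->C; (1,5):dx=-5,dy=+2->D
  (1,6):dx=-1,dy=-1->C; (1,7):dx=-7,dy=-3->C; (1,8):dx=+5,dy=+10->C; (1,9):dx=-3,dy=+5->D
  (2,3):dx=-5,dy=+14->D; (2,4):dx=+1,dy=+11->C; (2,5):dx=-6,dy=+7->D; (2,6):dx=-2,dy=+4->D
  (2,7):dx=-8,dy=+2->D; (2,8):dx=+4,dy=+15->C; (2,9):dx=-4,dy=+10->D; (3,4):dx=+6,dy=-3->D
  (3,5):dx=-1,dy=-7->C; (3,6):dx=+3,dy=-10->D; (3,7):dx=-3,dy=-12->C; (3,8):dx=+9,dy=+1->C
  (3,9):dx=+1,dy=-4->D; (4,5):dx=-7,dy=-4->C; (4,6):dx=-3,dy=-7->C; (4,7):dx=-9,dy=-9->C
  (4,8):dx=+3,dy=+4->C; (4,9):dx=-5,dy=-1->C; (5,6):dx=+4,dy=-3->D; (5,7):dx=-2,dy=-5->C
  (5,8):dx=+10,dy=+8->C; (5,9):dx=+2,dy=+3->C; (6,7):dx=-6,dy=-2->C; (6,8):dx=+6,dy=+11->C
  (6,9):dx=-2,dy=+6->D; (7,8):dx=+12,dy=+13->C; (7,9):dx=+4,dy=+8->C; (8,9):dx=-8,dy=-5->C
Step 2: C = 22, D = 14, total pairs = 36.
Step 3: tau = (C - D)/(n(n-1)/2) = (22 - 14)/36 = 0.222222.
Step 4: Exact two-sided p-value (enumerate n! = 362880 permutations of y under H0): p = 0.476709.
Step 5: alpha = 0.1. fail to reject H0.

tau_b = 0.2222 (C=22, D=14), p = 0.476709, fail to reject H0.


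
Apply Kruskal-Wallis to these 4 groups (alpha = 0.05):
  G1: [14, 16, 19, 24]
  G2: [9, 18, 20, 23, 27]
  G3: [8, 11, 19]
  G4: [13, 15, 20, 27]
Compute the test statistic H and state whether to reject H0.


Step 1: Combine all N = 16 observations and assign midranks.
sorted (value, group, rank): (8,G3,1), (9,G2,2), (11,G3,3), (13,G4,4), (14,G1,5), (15,G4,6), (16,G1,7), (18,G2,8), (19,G1,9.5), (19,G3,9.5), (20,G2,11.5), (20,G4,11.5), (23,G2,13), (24,G1,14), (27,G2,15.5), (27,G4,15.5)
Step 2: Sum ranks within each group.
R_1 = 35.5 (n_1 = 4)
R_2 = 50 (n_2 = 5)
R_3 = 13.5 (n_3 = 3)
R_4 = 37 (n_4 = 4)
Step 3: H = 12/(N(N+1)) * sum(R_i^2/n_i) - 3(N+1)
     = 12/(16*17) * (35.5^2/4 + 50^2/5 + 13.5^2/3 + 37^2/4) - 3*17
     = 0.044118 * 1218.06 - 51
     = 2.738051.
Step 4: Ties present; correction factor C = 1 - 18/(16^3 - 16) = 0.995588. Corrected H = 2.738051 / 0.995588 = 2.750185.
Step 5: Under H0, H ~ chi^2(3); p-value = 0.431766.
Step 6: alpha = 0.05. fail to reject H0.

H = 2.7502, df = 3, p = 0.431766, fail to reject H0.


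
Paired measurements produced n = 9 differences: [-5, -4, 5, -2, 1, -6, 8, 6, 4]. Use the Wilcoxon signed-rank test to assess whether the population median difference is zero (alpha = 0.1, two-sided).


Step 1: Drop any zero differences (none here) and take |d_i|.
|d| = [5, 4, 5, 2, 1, 6, 8, 6, 4]
Step 2: Midrank |d_i| (ties get averaged ranks).
ranks: |5|->5.5, |4|->3.5, |5|->5.5, |2|->2, |1|->1, |6|->7.5, |8|->9, |6|->7.5, |4|->3.5
Step 3: Attach original signs; sum ranks with positive sign and with negative sign.
W+ = 5.5 + 1 + 9 + 7.5 + 3.5 = 26.5
W- = 5.5 + 3.5 + 2 + 7.5 = 18.5
(Check: W+ + W- = 45 should equal n(n+1)/2 = 45.)
Step 4: Test statistic W = min(W+, W-) = 18.5.
Step 5: Ties in |d|, so use the tie-corrected normal approximation.
        E[W] = n(n+1)/4 = 9*10/4 = 22.5.
        Tie groups: |d|=4 (t=2), |d|=5 (t=2), |d|=6 (t=2); sum(t^3 - t) = 18.
        Var[W] = n(n+1)(2n+1)/24 - sum(t^3-t)/48 = 1710/24 - 18/48 = 70.875.
        z = (W - E[W]) / sqrt(Var[W]) = (18.5 - 22.5) / 8.4187 = -0.4751.
        Two-sided p = 2*Phi(z) = 0.634694.
Step 6: alpha = 0.1. fail to reject H0.

W+ = 26.5, W- = 18.5, W = min = 18.5, p = 0.634694, fail to reject H0.


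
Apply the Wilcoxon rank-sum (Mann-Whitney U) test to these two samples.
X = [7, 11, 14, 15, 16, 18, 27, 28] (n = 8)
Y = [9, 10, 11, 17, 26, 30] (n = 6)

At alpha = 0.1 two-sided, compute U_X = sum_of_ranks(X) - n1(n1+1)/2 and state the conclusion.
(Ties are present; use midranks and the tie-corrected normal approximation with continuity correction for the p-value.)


Step 1: Combine and sort all 14 observations; assign midranks.
sorted (value, group): (7,X), (9,Y), (10,Y), (11,X), (11,Y), (14,X), (15,X), (16,X), (17,Y), (18,X), (26,Y), (27,X), (28,X), (30,Y)
ranks: 7->1, 9->2, 10->3, 11->4.5, 11->4.5, 14->6, 15->7, 16->8, 17->9, 18->10, 26->11, 27->12, 28->13, 30->14
Step 2: Rank sum for X: R1 = 1 + 4.5 + 6 + 7 + 8 + 10 + 12 + 13 = 61.5.
Step 3: U_X = R1 - n1(n1+1)/2 = 61.5 - 8*9/2 = 61.5 - 36 = 25.5.
       U_Y = n1*n2 - U_X = 48 - 25.5 = 22.5.
Step 4: Ties are present, so use the tie-corrected normal approximation (with continuity correction) for the p-value.
Step 5: p-value = 0.897167; compare to alpha = 0.1. fail to reject H0.

U_X = 25.5, p = 0.897167, fail to reject H0 at alpha = 0.1.


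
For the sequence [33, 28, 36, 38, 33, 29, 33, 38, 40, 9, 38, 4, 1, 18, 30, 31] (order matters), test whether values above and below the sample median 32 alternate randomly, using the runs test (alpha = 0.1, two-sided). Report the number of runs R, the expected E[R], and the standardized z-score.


Step 1: Compute median = 32; label A = above, B = below.
Labels in order: ABAAABAAABABBBBB  (n_A = 8, n_B = 8)
Step 2: Count runs R = 8.
Step 3: Under H0 (random ordering), E[R] = 2*n_A*n_B/(n_A+n_B) + 1 = 2*8*8/16 + 1 = 9.0000.
        Var[R] = 2*n_A*n_B*(2*n_A*n_B - n_A - n_B) / ((n_A+n_B)^2 * (n_A+n_B-1)) = 14336/3840 = 3.7333.
        SD[R] = 1.9322.
Step 4: Continuity-corrected z = (R + 0.5 - E[R]) / SD[R] = (8 + 0.5 - 9.0000) / 1.9322 = -0.2588.
Step 5: Two-sided p-value via normal approximation = 2*(1 - Phi(|z|)) = 0.795809.
Step 6: alpha = 0.1. fail to reject H0.

R = 8, z = -0.2588, p = 0.795809, fail to reject H0.


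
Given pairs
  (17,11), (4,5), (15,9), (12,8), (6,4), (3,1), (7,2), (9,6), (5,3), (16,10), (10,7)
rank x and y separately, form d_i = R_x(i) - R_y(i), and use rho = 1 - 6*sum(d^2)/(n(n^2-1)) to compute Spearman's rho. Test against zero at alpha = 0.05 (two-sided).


Step 1: Rank x and y separately (midranks; no ties here).
rank(x): 17->11, 4->2, 15->9, 12->8, 6->4, 3->1, 7->5, 9->6, 5->3, 16->10, 10->7
rank(y): 11->11, 5->5, 9->9, 8->8, 4->4, 1->1, 2->2, 6->6, 3->3, 10->10, 7->7
Step 2: d_i = R_x(i) - R_y(i); compute d_i^2.
  (11-11)^2=0, (2-5)^2=9, (9-9)^2=0, (8-8)^2=0, (4-4)^2=0, (1-1)^2=0, (5-2)^2=9, (6-6)^2=0, (3-3)^2=0, (10-10)^2=0, (7-7)^2=0
sum(d^2) = 18.
Step 3: rho = 1 - 6*18 / (11*(11^2 - 1)) = 1 - 108/1320 = 0.918182.
Step 4: Under H0, t = rho * sqrt((n-2)/(1-rho^2)) = 6.9531 ~ t(9).
Step 5: Two-sided p-value from the t-distribution with 9 df = 0.000067.
Step 6: alpha = 0.05. reject H0.

rho = 0.9182, p = 0.000067, reject H0 at alpha = 0.05.


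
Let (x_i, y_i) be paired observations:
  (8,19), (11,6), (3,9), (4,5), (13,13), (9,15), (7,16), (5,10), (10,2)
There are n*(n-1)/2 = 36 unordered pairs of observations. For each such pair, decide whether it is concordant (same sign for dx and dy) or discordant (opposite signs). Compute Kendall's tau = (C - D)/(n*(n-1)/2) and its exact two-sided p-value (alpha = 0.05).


Step 1: Enumerate the 36 unordered pairs (i,j) with i<j and classify each by sign(x_j-x_i) * sign(y_j-y_i).
  (1,2):dx=+3,dy=-13->D; (1,3):dx=-5,dy=-10->C; (1,4):dx=-4,dy=-14->C; (1,5):dx=+5,dy=-6->D
  (1,6):dx=+1,dy=-4->D; (1,7):dx=-1,dy=-3->C; (1,8):dx=-3,dy=-9->C; (1,9):dx=+2,dy=-17->D
  (2,3):dx=-8,dy=+3->D; (2,4):dx=-7,dy=-1->C; (2,5):dx=+2,dy=+7->C; (2,6):dx=-2,dy=+9->D
  (2,7):dx=-4,dy=+10->D; (2,8):dx=-6,dy=+4->D; (2,9):dx=-1,dy=-4->C; (3,4):dx=+1,dy=-4->D
  (3,5):dx=+10,dy=+4->C; (3,6):dx=+6,dy=+6->C; (3,7):dx=+4,dy=+7->C; (3,8):dx=+2,dy=+1->C
  (3,9):dx=+7,dy=-7->D; (4,5):dx=+9,dy=+8->C; (4,6):dx=+5,dy=+10->C; (4,7):dx=+3,dy=+11->C
  (4,8):dx=+1,dy=+5->C; (4,9):dx=+6,dy=-3->D; (5,6):dx=-4,dy=+2->D; (5,7):dx=-6,dy=+3->D
  (5,8):dx=-8,dy=-3->C; (5,9):dx=-3,dy=-11->C; (6,7):dx=-2,dy=+1->D; (6,8):dx=-4,dy=-5->C
  (6,9):dx=+1,dy=-13->D; (7,8):dx=-2,dy=-6->C; (7,9):dx=+3,dy=-14->D; (8,9):dx=+5,dy=-8->D
Step 2: C = 19, D = 17, total pairs = 36.
Step 3: tau = (C - D)/(n(n-1)/2) = (19 - 17)/36 = 0.055556.
Step 4: Exact two-sided p-value (enumerate n! = 362880 permutations of y under H0): p = 0.919455.
Step 5: alpha = 0.05. fail to reject H0.

tau_b = 0.0556 (C=19, D=17), p = 0.919455, fail to reject H0.


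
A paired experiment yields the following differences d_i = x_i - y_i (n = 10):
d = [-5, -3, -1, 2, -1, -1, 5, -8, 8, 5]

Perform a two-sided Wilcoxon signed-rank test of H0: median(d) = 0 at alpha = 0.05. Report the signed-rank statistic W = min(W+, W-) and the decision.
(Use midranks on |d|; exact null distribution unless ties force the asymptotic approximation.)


Step 1: Drop any zero differences (none here) and take |d_i|.
|d| = [5, 3, 1, 2, 1, 1, 5, 8, 8, 5]
Step 2: Midrank |d_i| (ties get averaged ranks).
ranks: |5|->7, |3|->5, |1|->2, |2|->4, |1|->2, |1|->2, |5|->7, |8|->9.5, |8|->9.5, |5|->7
Step 3: Attach original signs; sum ranks with positive sign and with negative sign.
W+ = 4 + 7 + 9.5 + 7 = 27.5
W- = 7 + 5 + 2 + 2 + 2 + 9.5 = 27.5
(Check: W+ + W- = 55 should equal n(n+1)/2 = 55.)
Step 4: Test statistic W = min(W+, W-) = 27.5.
Step 5: Ties in |d|, so use the tie-corrected normal approximation.
        E[W] = n(n+1)/4 = 10*11/4 = 27.5.
        Tie groups: |d|=1 (t=3), |d|=5 (t=3), |d|=8 (t=2); sum(t^3 - t) = 54.
        Var[W] = n(n+1)(2n+1)/24 - sum(t^3-t)/48 = 2310/24 - 54/48 = 95.125.
        z = (W - E[W]) / sqrt(Var[W]) = (27.5 - 27.5) / 9.7532 = 0.0000.
        Two-sided p = 2*Phi(z) = 1.000000.
Step 6: alpha = 0.05. fail to reject H0.

W+ = 27.5, W- = 27.5, W = min = 27.5, p = 1.000000, fail to reject H0.


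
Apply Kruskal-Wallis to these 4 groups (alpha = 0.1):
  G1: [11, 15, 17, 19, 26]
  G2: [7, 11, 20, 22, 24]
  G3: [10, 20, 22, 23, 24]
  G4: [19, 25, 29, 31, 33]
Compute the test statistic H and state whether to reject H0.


Step 1: Combine all N = 20 observations and assign midranks.
sorted (value, group, rank): (7,G2,1), (10,G3,2), (11,G1,3.5), (11,G2,3.5), (15,G1,5), (17,G1,6), (19,G1,7.5), (19,G4,7.5), (20,G2,9.5), (20,G3,9.5), (22,G2,11.5), (22,G3,11.5), (23,G3,13), (24,G2,14.5), (24,G3,14.5), (25,G4,16), (26,G1,17), (29,G4,18), (31,G4,19), (33,G4,20)
Step 2: Sum ranks within each group.
R_1 = 39 (n_1 = 5)
R_2 = 40 (n_2 = 5)
R_3 = 50.5 (n_3 = 5)
R_4 = 80.5 (n_4 = 5)
Step 3: H = 12/(N(N+1)) * sum(R_i^2/n_i) - 3(N+1)
     = 12/(20*21) * (39^2/5 + 40^2/5 + 50.5^2/5 + 80.5^2/5) - 3*21
     = 0.028571 * 2430.3 - 63
     = 6.437143.
Step 4: Ties present; correction factor C = 1 - 30/(20^3 - 20) = 0.996241. Corrected H = 6.437143 / 0.996241 = 6.461434.
Step 5: Under H0, H ~ chi^2(3); p-value = 0.091196.
Step 6: alpha = 0.1. reject H0.

H = 6.4614, df = 3, p = 0.091196, reject H0.


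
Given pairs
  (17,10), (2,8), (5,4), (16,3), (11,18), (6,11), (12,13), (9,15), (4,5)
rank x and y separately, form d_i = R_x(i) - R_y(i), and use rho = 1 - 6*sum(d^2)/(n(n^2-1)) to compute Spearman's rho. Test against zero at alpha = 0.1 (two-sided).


Step 1: Rank x and y separately (midranks; no ties here).
rank(x): 17->9, 2->1, 5->3, 16->8, 11->6, 6->4, 12->7, 9->5, 4->2
rank(y): 10->5, 8->4, 4->2, 3->1, 18->9, 11->6, 13->7, 15->8, 5->3
Step 2: d_i = R_x(i) - R_y(i); compute d_i^2.
  (9-5)^2=16, (1-4)^2=9, (3-2)^2=1, (8-1)^2=49, (6-9)^2=9, (4-6)^2=4, (7-7)^2=0, (5-8)^2=9, (2-3)^2=1
sum(d^2) = 98.
Step 3: rho = 1 - 6*98 / (9*(9^2 - 1)) = 1 - 588/720 = 0.183333.
Step 4: Under H0, t = rho * sqrt((n-2)/(1-rho^2)) = 0.4934 ~ t(7).
Step 5: Two-sided p-value from the t-distribution with 7 df = 0.636820.
Step 6: alpha = 0.1. fail to reject H0.

rho = 0.1833, p = 0.636820, fail to reject H0 at alpha = 0.1.


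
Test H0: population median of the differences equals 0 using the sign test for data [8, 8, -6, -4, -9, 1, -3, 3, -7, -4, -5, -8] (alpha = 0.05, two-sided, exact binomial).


Step 1: Discard zero differences. Original n = 12; n_eff = number of nonzero differences = 12.
Nonzero differences (with sign): +8, +8, -6, -4, -9, +1, -3, +3, -7, -4, -5, -8
Step 2: Count signs: positive = 4, negative = 8.
Step 3: Under H0: P(positive) = 0.5, so the number of positives S ~ Bin(12, 0.5).
Step 4: Two-sided exact p-value = sum of Bin(12,0.5) probabilities at or below the observed probability = 0.387695.
Step 5: alpha = 0.05. fail to reject H0.

n_eff = 12, pos = 4, neg = 8, p = 0.387695, fail to reject H0.


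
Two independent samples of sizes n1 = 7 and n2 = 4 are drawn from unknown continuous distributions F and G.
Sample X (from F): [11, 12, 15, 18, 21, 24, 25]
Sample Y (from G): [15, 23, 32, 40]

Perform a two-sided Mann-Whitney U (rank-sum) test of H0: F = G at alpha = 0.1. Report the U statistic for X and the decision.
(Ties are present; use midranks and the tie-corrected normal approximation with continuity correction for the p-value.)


Step 1: Combine and sort all 11 observations; assign midranks.
sorted (value, group): (11,X), (12,X), (15,X), (15,Y), (18,X), (21,X), (23,Y), (24,X), (25,X), (32,Y), (40,Y)
ranks: 11->1, 12->2, 15->3.5, 15->3.5, 18->5, 21->6, 23->7, 24->8, 25->9, 32->10, 40->11
Step 2: Rank sum for X: R1 = 1 + 2 + 3.5 + 5 + 6 + 8 + 9 = 34.5.
Step 3: U_X = R1 - n1(n1+1)/2 = 34.5 - 7*8/2 = 34.5 - 28 = 6.5.
       U_Y = n1*n2 - U_X = 28 - 6.5 = 21.5.
Step 4: Ties are present, so use the tie-corrected normal approximation (with continuity correction) for the p-value.
Step 5: p-value = 0.184875; compare to alpha = 0.1. fail to reject H0.

U_X = 6.5, p = 0.184875, fail to reject H0 at alpha = 0.1.


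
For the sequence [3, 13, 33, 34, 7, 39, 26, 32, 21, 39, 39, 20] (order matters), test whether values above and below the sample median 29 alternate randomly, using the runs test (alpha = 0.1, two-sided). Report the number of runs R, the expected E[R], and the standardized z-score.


Step 1: Compute median = 29; label A = above, B = below.
Labels in order: BBAABABABAAB  (n_A = 6, n_B = 6)
Step 2: Count runs R = 9.
Step 3: Under H0 (random ordering), E[R] = 2*n_A*n_B/(n_A+n_B) + 1 = 2*6*6/12 + 1 = 7.0000.
        Var[R] = 2*n_A*n_B*(2*n_A*n_B - n_A - n_B) / ((n_A+n_B)^2 * (n_A+n_B-1)) = 4320/1584 = 2.7273.
        SD[R] = 1.6514.
Step 4: Continuity-corrected z = (R - 0.5 - E[R]) / SD[R] = (9 - 0.5 - 7.0000) / 1.6514 = 0.9083.
Step 5: Two-sided p-value via normal approximation = 2*(1 - Phi(|z|)) = 0.363722.
Step 6: alpha = 0.1. fail to reject H0.

R = 9, z = 0.9083, p = 0.363722, fail to reject H0.


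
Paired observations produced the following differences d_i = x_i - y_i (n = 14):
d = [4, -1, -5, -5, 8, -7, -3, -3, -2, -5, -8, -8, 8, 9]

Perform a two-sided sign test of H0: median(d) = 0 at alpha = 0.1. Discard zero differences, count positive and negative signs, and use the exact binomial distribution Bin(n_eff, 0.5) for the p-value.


Step 1: Discard zero differences. Original n = 14; n_eff = number of nonzero differences = 14.
Nonzero differences (with sign): +4, -1, -5, -5, +8, -7, -3, -3, -2, -5, -8, -8, +8, +9
Step 2: Count signs: positive = 4, negative = 10.
Step 3: Under H0: P(positive) = 0.5, so the number of positives S ~ Bin(14, 0.5).
Step 4: Two-sided exact p-value = sum of Bin(14,0.5) probabilities at or below the observed probability = 0.179565.
Step 5: alpha = 0.1. fail to reject H0.

n_eff = 14, pos = 4, neg = 10, p = 0.179565, fail to reject H0.


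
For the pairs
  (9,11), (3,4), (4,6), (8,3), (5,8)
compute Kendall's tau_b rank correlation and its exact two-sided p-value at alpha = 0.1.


Step 1: Enumerate the 10 unordered pairs (i,j) with i<j and classify each by sign(x_j-x_i) * sign(y_j-y_i).
  (1,2):dx=-6,dy=-7->C; (1,3):dx=-5,dy=-5->C; (1,4):dx=-1,dy=-8->C; (1,5):dx=-4,dy=-3->C
  (2,3):dx=+1,dy=+2->C; (2,4):dx=+5,dy=-1->D; (2,5):dx=+2,dy=+4->C; (3,4):dx=+4,dy=-3->D
  (3,5):dx=+1,dy=+2->C; (4,5):dx=-3,dy=+5->D
Step 2: C = 7, D = 3, total pairs = 10.
Step 3: tau = (C - D)/(n(n-1)/2) = (7 - 3)/10 = 0.400000.
Step 4: Exact two-sided p-value (enumerate n! = 120 permutations of y under H0): p = 0.483333.
Step 5: alpha = 0.1. fail to reject H0.

tau_b = 0.4000 (C=7, D=3), p = 0.483333, fail to reject H0.


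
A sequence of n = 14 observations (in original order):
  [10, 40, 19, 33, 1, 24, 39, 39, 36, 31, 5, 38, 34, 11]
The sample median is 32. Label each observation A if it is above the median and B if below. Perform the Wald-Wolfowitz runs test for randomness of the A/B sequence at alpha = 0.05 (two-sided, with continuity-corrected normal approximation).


Step 1: Compute median = 32; label A = above, B = below.
Labels in order: BABABBAAABBAAB  (n_A = 7, n_B = 7)
Step 2: Count runs R = 9.
Step 3: Under H0 (random ordering), E[R] = 2*n_A*n_B/(n_A+n_B) + 1 = 2*7*7/14 + 1 = 8.0000.
        Var[R] = 2*n_A*n_B*(2*n_A*n_B - n_A - n_B) / ((n_A+n_B)^2 * (n_A+n_B-1)) = 8232/2548 = 3.2308.
        SD[R] = 1.7974.
Step 4: Continuity-corrected z = (R - 0.5 - E[R]) / SD[R] = (9 - 0.5 - 8.0000) / 1.7974 = 0.2782.
Step 5: Two-sided p-value via normal approximation = 2*(1 - Phi(|z|)) = 0.780879.
Step 6: alpha = 0.05. fail to reject H0.

R = 9, z = 0.2782, p = 0.780879, fail to reject H0.


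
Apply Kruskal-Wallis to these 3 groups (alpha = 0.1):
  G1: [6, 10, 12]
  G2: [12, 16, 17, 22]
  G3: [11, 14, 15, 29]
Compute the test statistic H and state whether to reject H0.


Step 1: Combine all N = 11 observations and assign midranks.
sorted (value, group, rank): (6,G1,1), (10,G1,2), (11,G3,3), (12,G1,4.5), (12,G2,4.5), (14,G3,6), (15,G3,7), (16,G2,8), (17,G2,9), (22,G2,10), (29,G3,11)
Step 2: Sum ranks within each group.
R_1 = 7.5 (n_1 = 3)
R_2 = 31.5 (n_2 = 4)
R_3 = 27 (n_3 = 4)
Step 3: H = 12/(N(N+1)) * sum(R_i^2/n_i) - 3(N+1)
     = 12/(11*12) * (7.5^2/3 + 31.5^2/4 + 27^2/4) - 3*12
     = 0.090909 * 449.062 - 36
     = 4.823864.
Step 4: Ties present; correction factor C = 1 - 6/(11^3 - 11) = 0.995455. Corrected H = 4.823864 / 0.995455 = 4.845890.
Step 5: Under H0, H ~ chi^2(2); p-value = 0.088660.
Step 6: alpha = 0.1. reject H0.

H = 4.8459, df = 2, p = 0.088660, reject H0.


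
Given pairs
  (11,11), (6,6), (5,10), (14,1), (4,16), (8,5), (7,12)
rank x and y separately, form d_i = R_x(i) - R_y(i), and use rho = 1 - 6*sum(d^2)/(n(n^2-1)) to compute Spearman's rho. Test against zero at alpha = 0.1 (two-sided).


Step 1: Rank x and y separately (midranks; no ties here).
rank(x): 11->6, 6->3, 5->2, 14->7, 4->1, 8->5, 7->4
rank(y): 11->5, 6->3, 10->4, 1->1, 16->7, 5->2, 12->6
Step 2: d_i = R_x(i) - R_y(i); compute d_i^2.
  (6-5)^2=1, (3-3)^2=0, (2-4)^2=4, (7-1)^2=36, (1-7)^2=36, (5-2)^2=9, (4-6)^2=4
sum(d^2) = 90.
Step 3: rho = 1 - 6*90 / (7*(7^2 - 1)) = 1 - 540/336 = -0.607143.
Step 4: Under H0, t = rho * sqrt((n-2)/(1-rho^2)) = -1.7086 ~ t(5).
Step 5: Two-sided p-value from the t-distribution with 5 df = 0.148231.
Step 6: alpha = 0.1. fail to reject H0.

rho = -0.6071, p = 0.148231, fail to reject H0 at alpha = 0.1.


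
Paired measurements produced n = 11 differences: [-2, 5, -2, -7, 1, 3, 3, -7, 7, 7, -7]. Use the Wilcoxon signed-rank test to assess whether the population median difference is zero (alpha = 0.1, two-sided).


Step 1: Drop any zero differences (none here) and take |d_i|.
|d| = [2, 5, 2, 7, 1, 3, 3, 7, 7, 7, 7]
Step 2: Midrank |d_i| (ties get averaged ranks).
ranks: |2|->2.5, |5|->6, |2|->2.5, |7|->9, |1|->1, |3|->4.5, |3|->4.5, |7|->9, |7|->9, |7|->9, |7|->9
Step 3: Attach original signs; sum ranks with positive sign and with negative sign.
W+ = 6 + 1 + 4.5 + 4.5 + 9 + 9 = 34
W- = 2.5 + 2.5 + 9 + 9 + 9 = 32
(Check: W+ + W- = 66 should equal n(n+1)/2 = 66.)
Step 4: Test statistic W = min(W+, W-) = 32.
Step 5: Ties in |d|, so use the tie-corrected normal approximation.
        E[W] = n(n+1)/4 = 11*12/4 = 33.
        Tie groups: |d|=2 (t=2), |d|=3 (t=2), |d|=7 (t=5); sum(t^3 - t) = 132.
        Var[W] = n(n+1)(2n+1)/24 - sum(t^3-t)/48 = 3036/24 - 132/48 = 123.75.
        z = (W - E[W]) / sqrt(Var[W]) = (32 - 33) / 11.1243 = -0.0899.
        Two-sided p = 2*Phi(z) = 0.928372.
Step 6: alpha = 0.1. fail to reject H0.

W+ = 34, W- = 32, W = min = 32, p = 0.928372, fail to reject H0.


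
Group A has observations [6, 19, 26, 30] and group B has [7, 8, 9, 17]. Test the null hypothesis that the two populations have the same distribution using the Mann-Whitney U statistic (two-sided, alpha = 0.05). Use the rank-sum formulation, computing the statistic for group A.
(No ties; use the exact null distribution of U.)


Step 1: Combine and sort all 8 observations; assign midranks.
sorted (value, group): (6,X), (7,Y), (8,Y), (9,Y), (17,Y), (19,X), (26,X), (30,X)
ranks: 6->1, 7->2, 8->3, 9->4, 17->5, 19->6, 26->7, 30->8
Step 2: Rank sum for X: R1 = 1 + 6 + 7 + 8 = 22.
Step 3: U_X = R1 - n1(n1+1)/2 = 22 - 4*5/2 = 22 - 10 = 12.
       U_Y = n1*n2 - U_X = 16 - 12 = 4.
Step 4: No ties, so the exact null distribution of U (based on enumerating the C(8,4) = 70 equally likely rank assignments) gives the two-sided p-value.
Step 5: p-value = 0.342857; compare to alpha = 0.05. fail to reject H0.

U_X = 12, p = 0.342857, fail to reject H0 at alpha = 0.05.


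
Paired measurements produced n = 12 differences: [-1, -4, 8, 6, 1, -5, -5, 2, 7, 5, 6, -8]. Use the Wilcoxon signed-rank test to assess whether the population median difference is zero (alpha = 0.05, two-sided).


Step 1: Drop any zero differences (none here) and take |d_i|.
|d| = [1, 4, 8, 6, 1, 5, 5, 2, 7, 5, 6, 8]
Step 2: Midrank |d_i| (ties get averaged ranks).
ranks: |1|->1.5, |4|->4, |8|->11.5, |6|->8.5, |1|->1.5, |5|->6, |5|->6, |2|->3, |7|->10, |5|->6, |6|->8.5, |8|->11.5
Step 3: Attach original signs; sum ranks with positive sign and with negative sign.
W+ = 11.5 + 8.5 + 1.5 + 3 + 10 + 6 + 8.5 = 49
W- = 1.5 + 4 + 6 + 6 + 11.5 = 29
(Check: W+ + W- = 78 should equal n(n+1)/2 = 78.)
Step 4: Test statistic W = min(W+, W-) = 29.
Step 5: Ties in |d|, so use the tie-corrected normal approximation.
        E[W] = n(n+1)/4 = 12*13/4 = 39.
        Tie groups: |d|=1 (t=2), |d|=5 (t=3), |d|=6 (t=2), |d|=8 (t=2); sum(t^3 - t) = 42.
        Var[W] = n(n+1)(2n+1)/24 - sum(t^3-t)/48 = 3900/24 - 42/48 = 161.625.
        z = (W - E[W]) / sqrt(Var[W]) = (29 - 39) / 12.7132 = -0.7866.
        Two-sided p = 2*Phi(z) = 0.431525.
Step 6: alpha = 0.05. fail to reject H0.

W+ = 49, W- = 29, W = min = 29, p = 0.431525, fail to reject H0.


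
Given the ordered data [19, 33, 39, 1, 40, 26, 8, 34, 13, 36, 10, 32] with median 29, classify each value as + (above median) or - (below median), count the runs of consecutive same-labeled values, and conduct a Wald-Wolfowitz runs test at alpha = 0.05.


Step 1: Compute median = 29; label A = above, B = below.
Labels in order: BAABABBABABA  (n_A = 6, n_B = 6)
Step 2: Count runs R = 10.
Step 3: Under H0 (random ordering), E[R] = 2*n_A*n_B/(n_A+n_B) + 1 = 2*6*6/12 + 1 = 7.0000.
        Var[R] = 2*n_A*n_B*(2*n_A*n_B - n_A - n_B) / ((n_A+n_B)^2 * (n_A+n_B-1)) = 4320/1584 = 2.7273.
        SD[R] = 1.6514.
Step 4: Continuity-corrected z = (R - 0.5 - E[R]) / SD[R] = (10 - 0.5 - 7.0000) / 1.6514 = 1.5138.
Step 5: Two-sided p-value via normal approximation = 2*(1 - Phi(|z|)) = 0.130070.
Step 6: alpha = 0.05. fail to reject H0.

R = 10, z = 1.5138, p = 0.130070, fail to reject H0.


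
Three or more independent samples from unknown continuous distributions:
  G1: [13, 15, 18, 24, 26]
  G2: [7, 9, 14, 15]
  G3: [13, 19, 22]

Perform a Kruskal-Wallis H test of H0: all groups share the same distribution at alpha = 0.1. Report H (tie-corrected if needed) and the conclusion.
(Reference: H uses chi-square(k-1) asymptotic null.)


Step 1: Combine all N = 12 observations and assign midranks.
sorted (value, group, rank): (7,G2,1), (9,G2,2), (13,G1,3.5), (13,G3,3.5), (14,G2,5), (15,G1,6.5), (15,G2,6.5), (18,G1,8), (19,G3,9), (22,G3,10), (24,G1,11), (26,G1,12)
Step 2: Sum ranks within each group.
R_1 = 41 (n_1 = 5)
R_2 = 14.5 (n_2 = 4)
R_3 = 22.5 (n_3 = 3)
Step 3: H = 12/(N(N+1)) * sum(R_i^2/n_i) - 3(N+1)
     = 12/(12*13) * (41^2/5 + 14.5^2/4 + 22.5^2/3) - 3*13
     = 0.076923 * 557.513 - 39
     = 3.885577.
Step 4: Ties present; correction factor C = 1 - 12/(12^3 - 12) = 0.993007. Corrected H = 3.885577 / 0.993007 = 3.912940.
Step 5: Under H0, H ~ chi^2(2); p-value = 0.141357.
Step 6: alpha = 0.1. fail to reject H0.

H = 3.9129, df = 2, p = 0.141357, fail to reject H0.


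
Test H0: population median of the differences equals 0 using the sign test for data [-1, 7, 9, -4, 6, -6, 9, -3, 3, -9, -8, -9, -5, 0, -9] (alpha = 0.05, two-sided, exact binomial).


Step 1: Discard zero differences. Original n = 15; n_eff = number of nonzero differences = 14.
Nonzero differences (with sign): -1, +7, +9, -4, +6, -6, +9, -3, +3, -9, -8, -9, -5, -9
Step 2: Count signs: positive = 5, negative = 9.
Step 3: Under H0: P(positive) = 0.5, so the number of positives S ~ Bin(14, 0.5).
Step 4: Two-sided exact p-value = sum of Bin(14,0.5) probabilities at or below the observed probability = 0.423950.
Step 5: alpha = 0.05. fail to reject H0.

n_eff = 14, pos = 5, neg = 9, p = 0.423950, fail to reject H0.


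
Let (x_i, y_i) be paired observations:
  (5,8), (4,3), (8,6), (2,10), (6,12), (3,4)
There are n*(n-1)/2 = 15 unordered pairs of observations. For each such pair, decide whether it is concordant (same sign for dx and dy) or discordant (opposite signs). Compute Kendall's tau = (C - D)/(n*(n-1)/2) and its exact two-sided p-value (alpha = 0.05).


Step 1: Enumerate the 15 unordered pairs (i,j) with i<j and classify each by sign(x_j-x_i) * sign(y_j-y_i).
  (1,2):dx=-1,dy=-5->C; (1,3):dx=+3,dy=-2->D; (1,4):dx=-3,dy=+2->D; (1,5):dx=+1,dy=+4->C
  (1,6):dx=-2,dy=-4->C; (2,3):dx=+4,dy=+3->C; (2,4):dx=-2,dy=+7->D; (2,5):dx=+2,dy=+9->C
  (2,6):dx=-1,dy=+1->D; (3,4):dx=-6,dy=+4->D; (3,5):dx=-2,dy=+6->D; (3,6):dx=-5,dy=-2->C
  (4,5):dx=+4,dy=+2->C; (4,6):dx=+1,dy=-6->D; (5,6):dx=-3,dy=-8->C
Step 2: C = 8, D = 7, total pairs = 15.
Step 3: tau = (C - D)/(n(n-1)/2) = (8 - 7)/15 = 0.066667.
Step 4: Exact two-sided p-value (enumerate n! = 720 permutations of y under H0): p = 1.000000.
Step 5: alpha = 0.05. fail to reject H0.

tau_b = 0.0667 (C=8, D=7), p = 1.000000, fail to reject H0.


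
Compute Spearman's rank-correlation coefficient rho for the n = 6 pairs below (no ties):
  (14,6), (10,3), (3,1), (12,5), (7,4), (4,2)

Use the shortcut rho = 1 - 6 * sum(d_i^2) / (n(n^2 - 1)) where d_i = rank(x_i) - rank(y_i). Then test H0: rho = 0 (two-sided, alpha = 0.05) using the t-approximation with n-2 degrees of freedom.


Step 1: Rank x and y separately (midranks; no ties here).
rank(x): 14->6, 10->4, 3->1, 12->5, 7->3, 4->2
rank(y): 6->6, 3->3, 1->1, 5->5, 4->4, 2->2
Step 2: d_i = R_x(i) - R_y(i); compute d_i^2.
  (6-6)^2=0, (4-3)^2=1, (1-1)^2=0, (5-5)^2=0, (3-4)^2=1, (2-2)^2=0
sum(d^2) = 2.
Step 3: rho = 1 - 6*2 / (6*(6^2 - 1)) = 1 - 12/210 = 0.942857.
Step 4: Under H0, t = rho * sqrt((n-2)/(1-rho^2)) = 5.6595 ~ t(4).
Step 5: Two-sided p-value from the t-distribution with 4 df = 0.004805.
Step 6: alpha = 0.05. reject H0.

rho = 0.9429, p = 0.004805, reject H0 at alpha = 0.05.


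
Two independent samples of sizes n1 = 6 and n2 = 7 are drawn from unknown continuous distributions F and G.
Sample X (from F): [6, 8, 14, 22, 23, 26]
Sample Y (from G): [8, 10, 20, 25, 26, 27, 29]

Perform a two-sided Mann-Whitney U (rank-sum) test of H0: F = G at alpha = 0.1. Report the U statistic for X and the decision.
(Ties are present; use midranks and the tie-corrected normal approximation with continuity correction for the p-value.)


Step 1: Combine and sort all 13 observations; assign midranks.
sorted (value, group): (6,X), (8,X), (8,Y), (10,Y), (14,X), (20,Y), (22,X), (23,X), (25,Y), (26,X), (26,Y), (27,Y), (29,Y)
ranks: 6->1, 8->2.5, 8->2.5, 10->4, 14->5, 20->6, 22->7, 23->8, 25->9, 26->10.5, 26->10.5, 27->12, 29->13
Step 2: Rank sum for X: R1 = 1 + 2.5 + 5 + 7 + 8 + 10.5 = 34.
Step 3: U_X = R1 - n1(n1+1)/2 = 34 - 6*7/2 = 34 - 21 = 13.
       U_Y = n1*n2 - U_X = 42 - 13 = 29.
Step 4: Ties are present, so use the tie-corrected normal approximation (with continuity correction) for the p-value.
Step 5: p-value = 0.282651; compare to alpha = 0.1. fail to reject H0.

U_X = 13, p = 0.282651, fail to reject H0 at alpha = 0.1.


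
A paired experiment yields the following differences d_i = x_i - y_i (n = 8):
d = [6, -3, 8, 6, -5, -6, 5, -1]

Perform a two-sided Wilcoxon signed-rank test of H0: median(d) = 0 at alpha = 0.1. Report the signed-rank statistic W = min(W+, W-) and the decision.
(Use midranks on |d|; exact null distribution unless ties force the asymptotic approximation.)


Step 1: Drop any zero differences (none here) and take |d_i|.
|d| = [6, 3, 8, 6, 5, 6, 5, 1]
Step 2: Midrank |d_i| (ties get averaged ranks).
ranks: |6|->6, |3|->2, |8|->8, |6|->6, |5|->3.5, |6|->6, |5|->3.5, |1|->1
Step 3: Attach original signs; sum ranks with positive sign and with negative sign.
W+ = 6 + 8 + 6 + 3.5 = 23.5
W- = 2 + 3.5 + 6 + 1 = 12.5
(Check: W+ + W- = 36 should equal n(n+1)/2 = 36.)
Step 4: Test statistic W = min(W+, W-) = 12.5.
Step 5: Ties in |d|, so use the tie-corrected normal approximation.
        E[W] = n(n+1)/4 = 8*9/4 = 18.
        Tie groups: |d|=5 (t=2), |d|=6 (t=3); sum(t^3 - t) = 30.
        Var[W] = n(n+1)(2n+1)/24 - sum(t^3-t)/48 = 1224/24 - 30/48 = 50.375.
        z = (W - E[W]) / sqrt(Var[W]) = (12.5 - 18) / 7.0975 = -0.7749.
        Two-sided p = 2*Phi(z) = 0.438389.
Step 6: alpha = 0.1. fail to reject H0.

W+ = 23.5, W- = 12.5, W = min = 12.5, p = 0.438389, fail to reject H0.


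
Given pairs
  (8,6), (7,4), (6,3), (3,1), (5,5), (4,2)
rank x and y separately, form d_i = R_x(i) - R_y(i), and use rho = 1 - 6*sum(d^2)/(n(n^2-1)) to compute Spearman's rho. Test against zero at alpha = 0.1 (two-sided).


Step 1: Rank x and y separately (midranks; no ties here).
rank(x): 8->6, 7->5, 6->4, 3->1, 5->3, 4->2
rank(y): 6->6, 4->4, 3->3, 1->1, 5->5, 2->2
Step 2: d_i = R_x(i) - R_y(i); compute d_i^2.
  (6-6)^2=0, (5-4)^2=1, (4-3)^2=1, (1-1)^2=0, (3-5)^2=4, (2-2)^2=0
sum(d^2) = 6.
Step 3: rho = 1 - 6*6 / (6*(6^2 - 1)) = 1 - 36/210 = 0.828571.
Step 4: Under H0, t = rho * sqrt((n-2)/(1-rho^2)) = 2.9598 ~ t(4).
Step 5: Two-sided p-value from the t-distribution with 4 df = 0.041563.
Step 6: alpha = 0.1. reject H0.

rho = 0.8286, p = 0.041563, reject H0 at alpha = 0.1.


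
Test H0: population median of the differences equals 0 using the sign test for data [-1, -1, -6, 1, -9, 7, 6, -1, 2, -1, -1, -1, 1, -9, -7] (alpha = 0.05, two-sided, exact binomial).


Step 1: Discard zero differences. Original n = 15; n_eff = number of nonzero differences = 15.
Nonzero differences (with sign): -1, -1, -6, +1, -9, +7, +6, -1, +2, -1, -1, -1, +1, -9, -7
Step 2: Count signs: positive = 5, negative = 10.
Step 3: Under H0: P(positive) = 0.5, so the number of positives S ~ Bin(15, 0.5).
Step 4: Two-sided exact p-value = sum of Bin(15,0.5) probabilities at or below the observed probability = 0.301758.
Step 5: alpha = 0.05. fail to reject H0.

n_eff = 15, pos = 5, neg = 10, p = 0.301758, fail to reject H0.


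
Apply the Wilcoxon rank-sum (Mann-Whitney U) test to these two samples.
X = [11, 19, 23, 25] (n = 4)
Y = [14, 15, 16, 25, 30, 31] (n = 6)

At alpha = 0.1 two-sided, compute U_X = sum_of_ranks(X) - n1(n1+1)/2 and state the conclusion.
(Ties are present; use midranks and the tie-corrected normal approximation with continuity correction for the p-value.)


Step 1: Combine and sort all 10 observations; assign midranks.
sorted (value, group): (11,X), (14,Y), (15,Y), (16,Y), (19,X), (23,X), (25,X), (25,Y), (30,Y), (31,Y)
ranks: 11->1, 14->2, 15->3, 16->4, 19->5, 23->6, 25->7.5, 25->7.5, 30->9, 31->10
Step 2: Rank sum for X: R1 = 1 + 5 + 6 + 7.5 = 19.5.
Step 3: U_X = R1 - n1(n1+1)/2 = 19.5 - 4*5/2 = 19.5 - 10 = 9.5.
       U_Y = n1*n2 - U_X = 24 - 9.5 = 14.5.
Step 4: Ties are present, so use the tie-corrected normal approximation (with continuity correction) for the p-value.
Step 5: p-value = 0.668870; compare to alpha = 0.1. fail to reject H0.

U_X = 9.5, p = 0.668870, fail to reject H0 at alpha = 0.1.


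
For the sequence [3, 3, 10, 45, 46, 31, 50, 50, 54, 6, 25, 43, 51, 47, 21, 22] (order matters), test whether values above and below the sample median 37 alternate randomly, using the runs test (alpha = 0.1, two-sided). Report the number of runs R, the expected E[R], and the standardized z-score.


Step 1: Compute median = 37; label A = above, B = below.
Labels in order: BBBAABAAABBAAABB  (n_A = 8, n_B = 8)
Step 2: Count runs R = 7.
Step 3: Under H0 (random ordering), E[R] = 2*n_A*n_B/(n_A+n_B) + 1 = 2*8*8/16 + 1 = 9.0000.
        Var[R] = 2*n_A*n_B*(2*n_A*n_B - n_A - n_B) / ((n_A+n_B)^2 * (n_A+n_B-1)) = 14336/3840 = 3.7333.
        SD[R] = 1.9322.
Step 4: Continuity-corrected z = (R + 0.5 - E[R]) / SD[R] = (7 + 0.5 - 9.0000) / 1.9322 = -0.7763.
Step 5: Two-sided p-value via normal approximation = 2*(1 - Phi(|z|)) = 0.437558.
Step 6: alpha = 0.1. fail to reject H0.

R = 7, z = -0.7763, p = 0.437558, fail to reject H0.


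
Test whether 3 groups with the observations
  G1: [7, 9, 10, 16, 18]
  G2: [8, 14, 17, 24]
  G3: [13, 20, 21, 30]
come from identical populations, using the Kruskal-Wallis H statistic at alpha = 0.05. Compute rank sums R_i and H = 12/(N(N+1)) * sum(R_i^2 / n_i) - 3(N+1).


Step 1: Combine all N = 13 observations and assign midranks.
sorted (value, group, rank): (7,G1,1), (8,G2,2), (9,G1,3), (10,G1,4), (13,G3,5), (14,G2,6), (16,G1,7), (17,G2,8), (18,G1,9), (20,G3,10), (21,G3,11), (24,G2,12), (30,G3,13)
Step 2: Sum ranks within each group.
R_1 = 24 (n_1 = 5)
R_2 = 28 (n_2 = 4)
R_3 = 39 (n_3 = 4)
Step 3: H = 12/(N(N+1)) * sum(R_i^2/n_i) - 3(N+1)
     = 12/(13*14) * (24^2/5 + 28^2/4 + 39^2/4) - 3*14
     = 0.065934 * 691.45 - 42
     = 3.590110.
Step 4: No ties, so H is used without correction.
Step 5: Under H0, H ~ chi^2(2); p-value = 0.166118.
Step 6: alpha = 0.05. fail to reject H0.

H = 3.5901, df = 2, p = 0.166118, fail to reject H0.


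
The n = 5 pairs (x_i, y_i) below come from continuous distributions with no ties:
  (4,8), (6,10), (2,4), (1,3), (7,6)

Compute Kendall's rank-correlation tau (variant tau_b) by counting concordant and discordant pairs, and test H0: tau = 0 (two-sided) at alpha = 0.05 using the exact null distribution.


Step 1: Enumerate the 10 unordered pairs (i,j) with i<j and classify each by sign(x_j-x_i) * sign(y_j-y_i).
  (1,2):dx=+2,dy=+2->C; (1,3):dx=-2,dy=-4->C; (1,4):dx=-3,dy=-5->C; (1,5):dx=+3,dy=-2->D
  (2,3):dx=-4,dy=-6->C; (2,4):dx=-5,dy=-7->C; (2,5):dx=+1,dy=-4->D; (3,4):dx=-1,dy=-1->C
  (3,5):dx=+5,dy=+2->C; (4,5):dx=+6,dy=+3->C
Step 2: C = 8, D = 2, total pairs = 10.
Step 3: tau = (C - D)/(n(n-1)/2) = (8 - 2)/10 = 0.600000.
Step 4: Exact two-sided p-value (enumerate n! = 120 permutations of y under H0): p = 0.233333.
Step 5: alpha = 0.05. fail to reject H0.

tau_b = 0.6000 (C=8, D=2), p = 0.233333, fail to reject H0.


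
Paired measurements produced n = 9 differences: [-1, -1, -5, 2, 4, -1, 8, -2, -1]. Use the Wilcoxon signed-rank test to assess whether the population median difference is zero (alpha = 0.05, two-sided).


Step 1: Drop any zero differences (none here) and take |d_i|.
|d| = [1, 1, 5, 2, 4, 1, 8, 2, 1]
Step 2: Midrank |d_i| (ties get averaged ranks).
ranks: |1|->2.5, |1|->2.5, |5|->8, |2|->5.5, |4|->7, |1|->2.5, |8|->9, |2|->5.5, |1|->2.5
Step 3: Attach original signs; sum ranks with positive sign and with negative sign.
W+ = 5.5 + 7 + 9 = 21.5
W- = 2.5 + 2.5 + 8 + 2.5 + 5.5 + 2.5 = 23.5
(Check: W+ + W- = 45 should equal n(n+1)/2 = 45.)
Step 4: Test statistic W = min(W+, W-) = 21.5.
Step 5: Ties in |d|, so use the tie-corrected normal approximation.
        E[W] = n(n+1)/4 = 9*10/4 = 22.5.
        Tie groups: |d|=1 (t=4), |d|=2 (t=2); sum(t^3 - t) = 66.
        Var[W] = n(n+1)(2n+1)/24 - sum(t^3-t)/48 = 1710/24 - 66/48 = 69.875.
        z = (W - E[W]) / sqrt(Var[W]) = (21.5 - 22.5) / 8.3591 = -0.1196.
        Two-sided p = 2*Phi(z) = 0.904776.
Step 6: alpha = 0.05. fail to reject H0.

W+ = 21.5, W- = 23.5, W = min = 21.5, p = 0.904776, fail to reject H0.
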